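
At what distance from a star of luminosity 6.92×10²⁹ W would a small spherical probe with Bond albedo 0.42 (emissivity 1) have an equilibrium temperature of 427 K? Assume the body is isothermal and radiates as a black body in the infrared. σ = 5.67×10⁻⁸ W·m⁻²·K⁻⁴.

d ≈ 2.06×10¹² m

For an isothermal black-emitting sphere, (1−a)S·πr² = σ·4πr²·T⁴ ⇒ S = 4σT⁴/(1−a).
S = 4·5.67×10⁻⁸·(427)⁴/0.580 = 13000 W/m².
Flux falls as S = L/(4πd²), so d = √(L/(4πS)) = √(6.92×10²⁹/(4π·13000)).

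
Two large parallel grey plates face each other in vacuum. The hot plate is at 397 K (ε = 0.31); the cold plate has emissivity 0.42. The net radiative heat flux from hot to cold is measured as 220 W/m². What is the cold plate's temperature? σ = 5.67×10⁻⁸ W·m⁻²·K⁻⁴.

q = σ(T₁⁴ − T₂⁴)/(1/ε₁ + 1/ε₂ − 1); denominator = 4.607.
T₂⁴ = T₁⁴ − q·(1/ε₁+1/ε₂−1)/σ = 2.484×10¹⁰ − 220·4.607/5.67×10⁻⁸
    = 6.966×10⁹ K⁴.

T₂ ≈ 289 K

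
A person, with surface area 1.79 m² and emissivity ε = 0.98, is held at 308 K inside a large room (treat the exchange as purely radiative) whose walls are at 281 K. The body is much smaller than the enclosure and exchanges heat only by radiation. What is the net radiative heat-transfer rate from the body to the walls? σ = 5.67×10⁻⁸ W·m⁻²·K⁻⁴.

For a small grey body in a large enclosure: P_net = εσA(T_body⁴ − T_wall⁴).
A = 1.79 m²; T_body⁴ − T_wall⁴ = 8.999×10⁹ − 6.235×10⁹ = 2.764×10⁹ K⁴.
|P_net| = 0.98·5.67×10⁻⁸·1.790·2.764×10⁹.

P_net ≈ 275 W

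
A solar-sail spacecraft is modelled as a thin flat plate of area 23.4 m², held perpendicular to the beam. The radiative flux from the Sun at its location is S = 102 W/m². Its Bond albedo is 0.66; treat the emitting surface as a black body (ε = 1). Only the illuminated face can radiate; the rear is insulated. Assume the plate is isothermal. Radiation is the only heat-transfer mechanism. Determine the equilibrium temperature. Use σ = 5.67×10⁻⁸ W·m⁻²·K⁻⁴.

T ≈ 157 K

At equilibrium, absorbed power = emitted power.
Absorbing cross-section = A = 23.40 m²; emitting surface = A = 23.40 m² (ratio 1).
(1−a)S·A_cross = εσ·A_surf·T⁴  ⇒  T⁴ = (1−a)S/(1σ).
T⁴ = 0.340·102/(1·5.67×10⁻⁸) = 6.116×10⁸ K⁴.
T = (6.116×10⁸)^(1/4).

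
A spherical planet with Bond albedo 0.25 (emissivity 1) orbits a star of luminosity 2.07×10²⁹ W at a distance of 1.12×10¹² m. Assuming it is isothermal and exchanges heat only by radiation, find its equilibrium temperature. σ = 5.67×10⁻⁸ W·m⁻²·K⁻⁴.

First find the stellar flux at distance d: S = L/(4πd²) = 2.07×10²⁹/(4π·(1.12×10¹²)²) = 13130 W/m².
For an isothermal sphere, absorbed (1−a)S·πr² = emitted σ·4πr²·T⁴, so T⁴ = (1−a)S/(4σ).
T⁴ = 0.750·13130/(4·5.67×10⁻⁸) = 4.343×10¹⁰ K⁴.

T ≈ 456 K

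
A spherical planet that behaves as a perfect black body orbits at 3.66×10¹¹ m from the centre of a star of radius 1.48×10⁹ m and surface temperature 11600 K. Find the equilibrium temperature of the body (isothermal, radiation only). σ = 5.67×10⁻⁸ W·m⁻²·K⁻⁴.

The star's surface emits σT_*⁴; at distance d the flux is S = σT_*⁴(R_*/d)².
S = 5.67×10⁻⁸·(11600)⁴·(1.48×10⁹/3.66×10¹¹)² = 16790 W/m².
For an isothermal sphere T⁴ = (1−a)S/(4σ) = 7.402×10¹⁰ K⁴.

T ≈ 522 K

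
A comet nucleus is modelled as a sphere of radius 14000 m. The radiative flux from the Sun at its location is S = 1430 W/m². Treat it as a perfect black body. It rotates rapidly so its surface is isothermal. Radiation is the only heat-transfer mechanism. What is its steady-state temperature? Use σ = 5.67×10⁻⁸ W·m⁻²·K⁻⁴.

T ≈ 282 K

At equilibrium, absorbed power = emitted power.
Absorbing cross-section = πr² = 6.158×10⁸ m²; emitting surface = 4πr² = 2.463×10⁹ m² (ratio 4).
S·A_cross = εσ·A_surf·T⁴  ⇒  T⁴ = S/(4σ).
T⁴ = 1.00·1430/(4·5.67×10⁻⁸) = 6.305×10⁹ K⁴.
T = (6.305×10⁹)^(1/4).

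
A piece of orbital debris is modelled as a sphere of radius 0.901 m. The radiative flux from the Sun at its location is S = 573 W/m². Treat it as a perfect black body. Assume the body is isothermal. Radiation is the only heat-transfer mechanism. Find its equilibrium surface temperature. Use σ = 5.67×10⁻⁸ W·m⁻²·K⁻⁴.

At equilibrium, absorbed power = emitted power.
Absorbing cross-section = πr² = 2.550 m²; emitting surface = 4πr² = 10.20 m² (ratio 4).
S·A_cross = εσ·A_surf·T⁴  ⇒  T⁴ = S/(4σ).
T⁴ = 1.00·573/(4·5.67×10⁻⁸) = 2.526×10⁹ K⁴.
T = (2.526×10⁹)^(1/4).

T ≈ 224 K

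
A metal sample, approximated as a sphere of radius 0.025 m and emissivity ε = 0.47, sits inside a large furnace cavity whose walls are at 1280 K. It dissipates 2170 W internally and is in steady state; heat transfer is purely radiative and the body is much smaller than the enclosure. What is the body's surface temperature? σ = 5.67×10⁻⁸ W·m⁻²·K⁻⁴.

For a small grey body in a large enclosure, net radiated power = εσA(T⁴ − T_w⁴).
Steady state: P = εσA(T⁴ − T_w⁴) with A = 4πr² = 0.007854 m².
T⁴ = P/(εσA) + T_w⁴ = 2170/(0.47·5.67×10⁻⁸·0.007854) + (1280)⁴
    = 1.037×10¹³ + 2.684×10¹² = 1.305×10¹³ K⁴.

T ≈ 1900 K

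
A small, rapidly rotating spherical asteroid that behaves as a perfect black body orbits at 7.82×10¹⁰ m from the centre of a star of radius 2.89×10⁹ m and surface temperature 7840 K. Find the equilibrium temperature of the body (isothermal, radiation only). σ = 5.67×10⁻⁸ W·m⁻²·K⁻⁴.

The star's surface emits σT_*⁴; at distance d the flux is S = σT_*⁴(R_*/d)².
S = 5.67×10⁻⁸·(7840)⁴·(2.89×10⁹/7.82×10¹⁰)² = 2.926×10⁵ W/m².
For an isothermal sphere T⁴ = (1−a)S/(4σ) = 1.290×10¹² K⁴.

T ≈ 1070 K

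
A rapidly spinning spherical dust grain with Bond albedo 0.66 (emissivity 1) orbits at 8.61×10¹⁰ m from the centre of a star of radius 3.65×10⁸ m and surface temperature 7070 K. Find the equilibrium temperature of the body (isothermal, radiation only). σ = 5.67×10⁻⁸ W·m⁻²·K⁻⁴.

T ≈ 249 K

The star's surface emits σT_*⁴; at distance d the flux is S = σT_*⁴(R_*/d)².
S = 5.67×10⁻⁸·(7070)⁴·(3.65×10⁸/8.61×10¹⁰)² = 2546 W/m².
For an isothermal sphere T⁴ = (1−a)S/(4σ) = 3.817×10⁹ K⁴.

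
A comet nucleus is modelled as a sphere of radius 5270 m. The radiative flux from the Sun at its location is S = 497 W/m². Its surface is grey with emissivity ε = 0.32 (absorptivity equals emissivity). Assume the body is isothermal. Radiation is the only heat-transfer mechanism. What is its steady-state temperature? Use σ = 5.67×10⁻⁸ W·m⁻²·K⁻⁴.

T ≈ 216 K

At equilibrium, absorbed power = emitted power.
Absorbing cross-section = πr² = 8.725×10⁷ m²; emitting surface = 4πr² = 3.490×10⁸ m² (ratio 4).
εS·A_cross = εσ·A_surf·T⁴  ⇒  T⁴ = S/(4σ)   (ε cancels).
T⁴ = 497/(4·5.67×10⁻⁸) = 2.191×10⁹ K⁴.
T = (2.191×10⁹)^(1/4).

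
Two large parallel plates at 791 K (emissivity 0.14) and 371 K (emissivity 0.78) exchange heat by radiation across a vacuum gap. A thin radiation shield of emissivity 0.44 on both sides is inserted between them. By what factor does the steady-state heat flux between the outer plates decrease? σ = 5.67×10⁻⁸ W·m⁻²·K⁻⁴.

Without shield: q₀ = σΔ(T⁴)/(1/ε₁+1/ε₂−1) with denominator 7.425.
With shield the two gaps are in series; the resistances add: (1/ε₁+1/ε_s−1)+(1/ε_s+1/ε₂−1) = 8.416+2.555 = 10.97.
Heat-flux ratio q₀/q = 10.97/7.425.

factor ≈ 1.48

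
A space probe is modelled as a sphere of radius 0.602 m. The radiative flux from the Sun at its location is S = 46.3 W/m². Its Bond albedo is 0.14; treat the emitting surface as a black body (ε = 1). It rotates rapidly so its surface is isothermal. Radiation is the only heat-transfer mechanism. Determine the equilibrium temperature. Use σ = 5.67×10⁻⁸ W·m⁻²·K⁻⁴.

At equilibrium, absorbed power = emitted power.
Absorbing cross-section = πr² = 1.139 m²; emitting surface = 4πr² = 4.554 m² (ratio 4).
(1−a)S·A_cross = εσ·A_surf·T⁴  ⇒  T⁴ = (1−a)S/(4σ).
T⁴ = 0.860·46.3/(4·5.67×10⁻⁸) = 1.756×10⁸ K⁴.
T = (1.756×10⁸)^(1/4).

T ≈ 115 K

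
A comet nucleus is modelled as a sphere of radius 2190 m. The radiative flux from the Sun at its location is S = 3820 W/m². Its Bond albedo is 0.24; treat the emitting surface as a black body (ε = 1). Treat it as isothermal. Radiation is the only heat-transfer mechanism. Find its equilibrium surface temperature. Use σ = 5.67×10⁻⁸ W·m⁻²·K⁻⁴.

T ≈ 336 K

At equilibrium, absorbed power = emitted power.
Absorbing cross-section = πr² = 1.507×10⁷ m²; emitting surface = 4πr² = 6.027×10⁷ m² (ratio 4).
(1−a)S·A_cross = εσ·A_surf·T⁴  ⇒  T⁴ = (1−a)S/(4σ).
T⁴ = 0.760·3820/(4·5.67×10⁻⁸) = 1.280×10¹⁰ K⁴.
T = (1.280×10¹⁰)^(1/4).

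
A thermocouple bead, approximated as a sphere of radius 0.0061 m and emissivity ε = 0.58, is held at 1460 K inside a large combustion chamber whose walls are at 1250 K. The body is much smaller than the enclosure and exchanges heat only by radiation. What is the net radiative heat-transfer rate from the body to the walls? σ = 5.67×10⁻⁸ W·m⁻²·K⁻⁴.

For a small grey body in a large enclosure: P_net = εσA(T_body⁴ − T_wall⁴).
A = 4πr² = 4.676×10⁻⁴ m²; T_body⁴ − T_wall⁴ = 4.544×10¹² − 2.441×10¹² = 2.102×10¹² K⁴.
|P_net| = 0.58·5.67×10⁻⁸·4.676×10⁻⁴·2.102×10¹².

P_net ≈ 32.3 W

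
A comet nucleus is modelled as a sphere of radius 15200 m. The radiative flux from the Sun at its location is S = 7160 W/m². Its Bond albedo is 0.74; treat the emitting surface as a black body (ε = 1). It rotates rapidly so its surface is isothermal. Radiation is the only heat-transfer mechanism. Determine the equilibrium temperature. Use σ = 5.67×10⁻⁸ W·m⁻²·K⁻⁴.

At equilibrium, absorbed power = emitted power.
Absorbing cross-section = πr² = 7.258×10⁸ m²; emitting surface = 4πr² = 2.903×10⁹ m² (ratio 4).
(1−a)S·A_cross = εσ·A_surf·T⁴  ⇒  T⁴ = (1−a)S/(4σ).
T⁴ = 0.260·7160/(4·5.67×10⁻⁸) = 8.208×10⁹ K⁴.
T = (8.208×10⁹)^(1/4).

T ≈ 301 K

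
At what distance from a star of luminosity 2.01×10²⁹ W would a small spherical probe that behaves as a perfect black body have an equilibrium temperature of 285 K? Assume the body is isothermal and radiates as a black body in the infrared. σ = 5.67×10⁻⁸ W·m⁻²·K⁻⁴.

d ≈ 3.27×10¹² m

For an isothermal black-emitting sphere, (1−a)S·πr² = σ·4πr²·T⁴ ⇒ S = 4σT⁴/(1−a).
S = 4·5.67×10⁻⁸·(285)⁴/1.00 = 1496 W/m².
Flux falls as S = L/(4πd²), so d = √(L/(4πS)) = √(2.01×10²⁹/(4π·1496)).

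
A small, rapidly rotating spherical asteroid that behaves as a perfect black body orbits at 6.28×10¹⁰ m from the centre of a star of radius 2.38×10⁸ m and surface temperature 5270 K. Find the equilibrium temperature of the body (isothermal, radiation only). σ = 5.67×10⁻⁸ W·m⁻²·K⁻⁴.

The star's surface emits σT_*⁴; at distance d the flux is S = σT_*⁴(R_*/d)².
S = 5.67×10⁻⁸·(5270)⁴·(2.38×10⁸/6.28×10¹⁰)² = 628.1 W/m².
For an isothermal sphere T⁴ = (1−a)S/(4σ) = 2.770×10⁹ K⁴.

T ≈ 229 K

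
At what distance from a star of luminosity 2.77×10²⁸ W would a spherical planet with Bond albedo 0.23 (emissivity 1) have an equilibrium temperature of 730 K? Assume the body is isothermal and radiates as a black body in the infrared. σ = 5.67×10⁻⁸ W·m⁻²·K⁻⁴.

For an isothermal black-emitting sphere, (1−a)S·πr² = σ·4πr²·T⁴ ⇒ S = 4σT⁴/(1−a).
S = 4·5.67×10⁻⁸·(730)⁴/0.770 = 83650 W/m².
Flux falls as S = L/(4πd²), so d = √(L/(4πS)) = √(2.77×10²⁸/(4π·83650)).

d ≈ 1.62×10¹¹ m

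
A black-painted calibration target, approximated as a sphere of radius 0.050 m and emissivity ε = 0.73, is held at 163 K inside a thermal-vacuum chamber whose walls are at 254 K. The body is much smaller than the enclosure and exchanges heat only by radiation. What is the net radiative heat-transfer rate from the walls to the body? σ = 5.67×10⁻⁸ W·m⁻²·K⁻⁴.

P_net ≈ 4.49 W

For a small grey body in a large enclosure: P_net = εσA(T_body⁴ − T_wall⁴).
A = 4πr² = 0.03142 m²; T_body⁴ − T_wall⁴ = 7.059×10⁸ − 4.162×10⁹ = -3.456×10⁹ K⁴.
|P_net| = 0.73·5.67×10⁻⁸·0.03142·3.456×10⁹.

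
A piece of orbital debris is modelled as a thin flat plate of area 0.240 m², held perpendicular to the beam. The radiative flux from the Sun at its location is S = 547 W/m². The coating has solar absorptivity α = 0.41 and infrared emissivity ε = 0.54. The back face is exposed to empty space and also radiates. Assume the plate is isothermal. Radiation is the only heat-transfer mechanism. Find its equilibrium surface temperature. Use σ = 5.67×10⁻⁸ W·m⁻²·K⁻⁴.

At equilibrium, absorbed power = emitted power.
Absorbing cross-section = A = 0.2400 m²; emitting surface = 2A = 0.4800 m² (ratio 2).
αS·A_cross = εσ·A_surf·T⁴  ⇒  T⁴ = αS/(ε·2σ).
T⁴ = 0.410·547/(0.54·2·5.67×10⁻⁸) = 3.662×10⁹ K⁴.
T = (3.662×10⁹)^(1/4).

T ≈ 246 K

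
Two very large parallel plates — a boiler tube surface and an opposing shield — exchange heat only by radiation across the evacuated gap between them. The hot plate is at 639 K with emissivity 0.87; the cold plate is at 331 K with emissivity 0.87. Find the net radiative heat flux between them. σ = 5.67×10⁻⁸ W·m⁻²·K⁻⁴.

For two infinite grey parallel plates, q = σ(T₁⁴ − T₂⁴)/(1/ε₁ + 1/ε₂ − 1).
T₁⁴ − T₂⁴ = 1.667×10¹¹ − 1.200×10¹⁰ = 1.547×10¹¹ K⁴.
1/ε₁ + 1/ε₂ − 1 = 1.149 + 1.149 − 1 = 1.299.
q = 5.67×10⁻⁸ × 1.547×10¹¹ / 1.299.

q ≈ 6750 W/m²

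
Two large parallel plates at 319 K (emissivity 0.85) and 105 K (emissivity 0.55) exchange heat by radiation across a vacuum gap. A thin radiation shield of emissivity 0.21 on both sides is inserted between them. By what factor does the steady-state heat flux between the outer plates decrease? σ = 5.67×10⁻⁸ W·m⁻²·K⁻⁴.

factor ≈ 5.27

Without shield: q₀ = σΔ(T⁴)/(1/ε₁+1/ε₂−1) with denominator 1.995.
With shield the two gaps are in series; the resistances add: (1/ε₁+1/ε_s−1)+(1/ε_s+1/ε₂−1) = 4.938+5.580 = 10.52.
Heat-flux ratio q₀/q = 10.52/1.995.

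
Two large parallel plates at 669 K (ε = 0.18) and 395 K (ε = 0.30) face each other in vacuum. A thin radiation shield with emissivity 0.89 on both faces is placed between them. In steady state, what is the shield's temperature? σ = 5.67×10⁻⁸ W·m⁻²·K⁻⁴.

T_s ≈ 549 K

In steady state the net flux on the hot side equals that on the cold side.
σ(T₁⁴−T_s⁴)/D₁ = σ(T_s⁴−T₂⁴)/D₂, with D₁ = 1/ε₁+1/ε_s−1 = 5.679, D₂ = 1/ε_s+1/ε₂−1 = 3.457.
Solve for T_s⁴: T_s⁴ = (D₂·T₁⁴ + D₁·T₂⁴)/(D₁+D₂) = 9.093×10¹⁰ K⁴.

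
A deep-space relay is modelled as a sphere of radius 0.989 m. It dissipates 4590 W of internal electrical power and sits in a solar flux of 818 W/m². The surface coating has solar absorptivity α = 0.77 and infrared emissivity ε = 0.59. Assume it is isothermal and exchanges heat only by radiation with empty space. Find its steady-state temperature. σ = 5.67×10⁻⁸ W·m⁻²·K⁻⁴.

At steady state, absorbed solar power + internal power = radiated power.
Absorbed: α·S·A_cross = 0.77·818·3.073 = 1935 W (cross-section πr²).
Total input = 1935 + 4590 = 6525 W.
Radiated: εσ·A_surf·T⁴ with A_surf = 4πr² = 12.29 m².
T⁴ = 6525/(0.59·5.67×10⁻⁸·12.29) = 1.587×10¹⁰ K⁴.

T ≈ 355 K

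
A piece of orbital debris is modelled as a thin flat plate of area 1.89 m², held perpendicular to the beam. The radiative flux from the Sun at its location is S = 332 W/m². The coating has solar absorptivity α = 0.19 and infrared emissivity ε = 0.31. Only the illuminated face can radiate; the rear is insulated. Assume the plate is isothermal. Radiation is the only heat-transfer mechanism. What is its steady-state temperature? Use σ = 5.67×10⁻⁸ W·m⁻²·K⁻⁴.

T ≈ 245 K

At equilibrium, absorbed power = emitted power.
Absorbing cross-section = A = 1.890 m²; emitting surface = A = 1.890 m² (ratio 1).
αS·A_cross = εσ·A_surf·T⁴  ⇒  T⁴ = αS/(ε·1σ).
T⁴ = 0.190·332/(0.31·1·5.67×10⁻⁸) = 3.589×10⁹ K⁴.
T = (3.589×10⁹)^(1/4).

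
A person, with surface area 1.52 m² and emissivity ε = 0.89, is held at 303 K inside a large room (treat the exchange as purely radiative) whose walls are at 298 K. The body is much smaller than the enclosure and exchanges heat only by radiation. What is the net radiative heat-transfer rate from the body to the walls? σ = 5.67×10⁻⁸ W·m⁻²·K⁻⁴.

P_net ≈ 41.6 W

For a small grey body in a large enclosure: P_net = εσA(T_body⁴ − T_wall⁴).
A = 1.52 m²; T_body⁴ − T_wall⁴ = 8.429×10⁹ − 7.886×10⁹ = 5.427×10⁸ K⁴.
|P_net| = 0.89·5.67×10⁻⁸·1.520·5.427×10⁸.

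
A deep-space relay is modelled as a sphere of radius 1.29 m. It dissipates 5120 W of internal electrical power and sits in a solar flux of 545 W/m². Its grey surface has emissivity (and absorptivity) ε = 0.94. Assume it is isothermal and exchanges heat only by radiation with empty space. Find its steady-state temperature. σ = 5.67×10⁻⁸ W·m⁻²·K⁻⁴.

At steady state, absorbed solar power + internal power = radiated power.
Absorbed: α·S·A_cross = 0.94·545·5.228 = 2678 W (cross-section πr²).
Total input = 2678 + 5120 = 7798 W.
Radiated: εσ·A_surf·T⁴ with A_surf = 4πr² = 20.91 m².
T⁴ = 7798/(0.94·5.67×10⁻⁸·20.91) = 6.997×10⁹ K⁴.

T ≈ 289 K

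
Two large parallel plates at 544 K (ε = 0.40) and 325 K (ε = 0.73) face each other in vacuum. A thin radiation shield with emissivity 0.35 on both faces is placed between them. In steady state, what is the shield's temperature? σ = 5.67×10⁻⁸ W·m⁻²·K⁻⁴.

T_s ≈ 457 K

In steady state the net flux on the hot side equals that on the cold side.
σ(T₁⁴−T_s⁴)/D₁ = σ(T_s⁴−T₂⁴)/D₂, with D₁ = 1/ε₁+1/ε_s−1 = 4.357, D₂ = 1/ε_s+1/ε₂−1 = 3.227.
Solve for T_s⁴: T_s⁴ = (D₂·T₁⁴ + D₁·T₂⁴)/(D₁+D₂) = 4.367×10¹⁰ K⁴.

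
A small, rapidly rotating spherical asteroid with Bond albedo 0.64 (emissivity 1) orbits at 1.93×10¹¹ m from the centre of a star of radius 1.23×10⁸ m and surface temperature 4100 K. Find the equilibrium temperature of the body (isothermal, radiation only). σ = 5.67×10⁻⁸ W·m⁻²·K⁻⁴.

T ≈ 56.7 K

The star's surface emits σT_*⁴; at distance d the flux is S = σT_*⁴(R_*/d)².
S = 5.67×10⁻⁸·(4100)⁴·(1.23×10⁸/1.93×10¹¹)² = 6.507 W/m².
For an isothermal sphere T⁴ = (1−a)S/(4σ) = 1.033×10⁷ K⁴.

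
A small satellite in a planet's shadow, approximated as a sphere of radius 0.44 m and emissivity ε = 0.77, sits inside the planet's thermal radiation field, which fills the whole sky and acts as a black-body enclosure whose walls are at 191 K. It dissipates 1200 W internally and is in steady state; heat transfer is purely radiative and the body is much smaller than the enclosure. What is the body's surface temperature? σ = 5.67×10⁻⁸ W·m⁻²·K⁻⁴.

For a small grey body in a large enclosure, net radiated power = εσA(T⁴ − T_w⁴).
Steady state: P = εσA(T⁴ − T_w⁴) with A = 4πr² = 2.433 m².
T⁴ = P/(εσA) + T_w⁴ = 1200/(0.77·5.67×10⁻⁸·2.433) + (191)⁴
    = 1.130×10¹⁰ + 1.331×10⁹ = 1.263×10¹⁰ K⁴.

T ≈ 335 K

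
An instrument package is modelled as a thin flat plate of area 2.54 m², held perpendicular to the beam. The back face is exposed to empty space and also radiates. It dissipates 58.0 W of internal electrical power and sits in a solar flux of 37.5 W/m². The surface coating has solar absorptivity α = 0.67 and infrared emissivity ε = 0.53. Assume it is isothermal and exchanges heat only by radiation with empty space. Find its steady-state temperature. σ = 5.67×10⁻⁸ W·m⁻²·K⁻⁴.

T ≈ 168 K

At steady state, absorbed solar power + internal power = radiated power.
Absorbed: α·S·A_cross = 0.67·37.5·2.540 = 63.82 W (cross-section A).
Total input = 63.82 + 58.0 = 121.8 W.
Radiated: εσ·A_surf·T⁴ with A_surf = 2A = 5.080 m².
T⁴ = 121.8/(0.53·5.67×10⁻⁸·5.080) = 7.980×10⁸ K⁴.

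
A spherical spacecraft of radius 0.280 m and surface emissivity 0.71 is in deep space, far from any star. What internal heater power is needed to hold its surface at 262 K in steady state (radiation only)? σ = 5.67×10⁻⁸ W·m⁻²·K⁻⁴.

P = εσ·4πr²·T⁴.
4πr² = 0.9852 m²; T⁴ = 4.712×10⁹ K⁴.
P = 0.71·5.67×10⁻⁸·0.9852·4.712×10⁹.

P ≈ 187 W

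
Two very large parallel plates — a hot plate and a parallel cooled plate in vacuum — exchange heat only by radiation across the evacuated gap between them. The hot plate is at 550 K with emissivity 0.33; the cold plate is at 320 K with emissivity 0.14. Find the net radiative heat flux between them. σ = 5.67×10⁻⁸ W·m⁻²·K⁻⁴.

For two infinite grey parallel plates, q = σ(T₁⁴ − T₂⁴)/(1/ε₁ + 1/ε₂ − 1).
T₁⁴ − T₂⁴ = 9.151×10¹⁰ − 1.049×10¹⁰ = 8.102×10¹⁰ K⁴.
1/ε₁ + 1/ε₂ − 1 = 3.030 + 7.143 − 1 = 9.173.
q = 5.67×10⁻⁸ × 8.102×10¹⁰ / 9.173.

q ≈ 501 W/m²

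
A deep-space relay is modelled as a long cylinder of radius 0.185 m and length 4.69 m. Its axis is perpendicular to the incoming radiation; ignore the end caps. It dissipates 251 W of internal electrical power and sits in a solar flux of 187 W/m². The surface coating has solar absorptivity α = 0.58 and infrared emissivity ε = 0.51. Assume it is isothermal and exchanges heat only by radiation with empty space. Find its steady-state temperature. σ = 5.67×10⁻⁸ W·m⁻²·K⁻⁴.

At steady state, absorbed solar power + internal power = radiated power.
Absorbed: α·S·A_cross = 0.58·187·1.735 = 188.2 W (cross-section 2rL).
Total input = 188.2 + 251 = 439.2 W.
Radiated: εσ·A_surf·T⁴ with A_surf = 2πrL = 5.452 m².
T⁴ = 439.2/(0.51·5.67×10⁻⁸·5.452) = 2.786×10⁹ K⁴.

T ≈ 230 K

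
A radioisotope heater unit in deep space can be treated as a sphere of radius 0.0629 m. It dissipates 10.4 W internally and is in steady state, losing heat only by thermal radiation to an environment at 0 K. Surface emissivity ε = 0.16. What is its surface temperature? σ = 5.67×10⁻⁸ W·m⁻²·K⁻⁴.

T ≈ 390 K

Steady state: internal power = radiated power, P = εσA T⁴.
Radiating area A = 4πr² = 0.04972 m².
T⁴ = P/(εσA) = 10.4/(0.16·5.67×10⁻⁸·0.04972) = 2.306×10¹⁰ K⁴.
T = (2.306×10¹⁰)^(1/4).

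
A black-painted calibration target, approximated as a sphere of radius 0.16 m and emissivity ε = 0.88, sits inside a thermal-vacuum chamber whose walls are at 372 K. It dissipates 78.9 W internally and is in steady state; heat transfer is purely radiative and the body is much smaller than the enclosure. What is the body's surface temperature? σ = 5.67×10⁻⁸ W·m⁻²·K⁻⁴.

For a small grey body in a large enclosure, net radiated power = εσA(T⁴ − T_w⁴).
Steady state: P = εσA(T⁴ − T_w⁴) with A = 4πr² = 0.3217 m².
T⁴ = P/(εσA) + T_w⁴ = 78.9/(0.88·5.67×10⁻⁸·0.3217) + (372)⁴
    = 4.915×10⁹ + 1.915×10¹⁰ = 2.407×10¹⁰ K⁴.

T ≈ 394 K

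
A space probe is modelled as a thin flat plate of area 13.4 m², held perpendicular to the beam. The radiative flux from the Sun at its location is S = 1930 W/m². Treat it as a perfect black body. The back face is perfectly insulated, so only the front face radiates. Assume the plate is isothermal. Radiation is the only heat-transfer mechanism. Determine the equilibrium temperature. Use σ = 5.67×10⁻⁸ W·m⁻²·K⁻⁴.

At equilibrium, absorbed power = emitted power.
Absorbing cross-section = A = 13.40 m²; emitting surface = A = 13.40 m² (ratio 1).
S·A_cross = εσ·A_surf·T⁴  ⇒  T⁴ = S/(1σ).
T⁴ = 1.00·1930/(1·5.67×10⁻⁸) = 3.404×10¹⁰ K⁴.
T = (3.404×10¹⁰)^(1/4).

T ≈ 430 K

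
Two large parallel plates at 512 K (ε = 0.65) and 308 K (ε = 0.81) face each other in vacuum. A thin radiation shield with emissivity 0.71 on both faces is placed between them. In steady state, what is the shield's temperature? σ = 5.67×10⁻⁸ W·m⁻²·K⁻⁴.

In steady state the net flux on the hot side equals that on the cold side.
σ(T₁⁴−T_s⁴)/D₁ = σ(T_s⁴−T₂⁴)/D₂, with D₁ = 1/ε₁+1/ε_s−1 = 1.947, D₂ = 1/ε_s+1/ε₂−1 = 1.643.
Solve for T_s⁴: T_s⁴ = (D₂·T₁⁴ + D₁·T₂⁴)/(D₁+D₂) = 3.633×10¹⁰ K⁴.

T_s ≈ 437 K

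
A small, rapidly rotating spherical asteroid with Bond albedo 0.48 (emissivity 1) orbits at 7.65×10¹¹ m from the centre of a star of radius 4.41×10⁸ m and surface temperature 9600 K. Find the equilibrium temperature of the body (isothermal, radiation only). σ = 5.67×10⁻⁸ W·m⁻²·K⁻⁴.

The star's surface emits σT_*⁴; at distance d the flux is S = σT_*⁴(R_*/d)².
S = 5.67×10⁻⁸·(9600)⁴·(4.41×10⁸/7.65×10¹¹)² = 160.0 W/m².
For an isothermal sphere T⁴ = (1−a)S/(4σ) = 3.669×10⁸ K⁴.

T ≈ 138 K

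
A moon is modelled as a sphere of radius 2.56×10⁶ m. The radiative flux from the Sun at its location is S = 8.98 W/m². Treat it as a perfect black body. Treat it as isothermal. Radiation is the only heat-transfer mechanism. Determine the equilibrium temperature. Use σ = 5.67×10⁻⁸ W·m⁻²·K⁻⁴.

At equilibrium, absorbed power = emitted power.
Absorbing cross-section = πr² = 2.059×10¹³ m²; emitting surface = 4πr² = 8.235×10¹³ m² (ratio 4).
S·A_cross = εσ·A_surf·T⁴  ⇒  T⁴ = S/(4σ).
T⁴ = 1.00·8.98/(4·5.67×10⁻⁸) = 3.959×10⁷ K⁴.
T = (3.959×10⁷)^(1/4).

T ≈ 79.3 K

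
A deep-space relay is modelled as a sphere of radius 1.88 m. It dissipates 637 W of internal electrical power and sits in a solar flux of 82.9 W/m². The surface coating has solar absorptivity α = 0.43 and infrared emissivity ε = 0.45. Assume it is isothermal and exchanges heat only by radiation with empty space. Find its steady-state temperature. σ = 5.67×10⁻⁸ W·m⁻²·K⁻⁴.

T ≈ 174 K

At steady state, absorbed solar power + internal power = radiated power.
Absorbed: α·S·A_cross = 0.43·82.9·11.10 = 395.8 W (cross-section πr²).
Total input = 395.8 + 637 = 1033 W.
Radiated: εσ·A_surf·T⁴ with A_surf = 4πr² = 44.41 m².
T⁴ = 1033/(0.45·5.67×10⁻⁸·44.41) = 9.114×10⁸ K⁴.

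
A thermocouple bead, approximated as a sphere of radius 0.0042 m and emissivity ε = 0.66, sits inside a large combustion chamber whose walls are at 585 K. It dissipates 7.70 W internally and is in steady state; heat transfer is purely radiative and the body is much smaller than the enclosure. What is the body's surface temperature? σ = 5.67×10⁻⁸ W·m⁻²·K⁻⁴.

For a small grey body in a large enclosure, net radiated power = εσA(T⁴ − T_w⁴).
Steady state: P = εσA(T⁴ − T_w⁴) with A = 4πr² = 2.217×10⁻⁴ m².
T⁴ = P/(εσA) + T_w⁴ = 7.70/(0.66·5.67×10⁻⁸·2.217×10⁻⁴) + (585)⁴
    = 9.282×10¹¹ + 1.171×10¹¹ = 1.045×10¹² K⁴.

T ≈ 1010 K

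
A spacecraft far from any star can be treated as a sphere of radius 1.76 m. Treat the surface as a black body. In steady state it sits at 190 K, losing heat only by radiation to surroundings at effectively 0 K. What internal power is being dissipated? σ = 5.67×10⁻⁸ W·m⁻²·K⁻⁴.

P ≈ 2880 W

Steady state: P = εσA T⁴.
A = 4πr² = 38.93 m²; T⁴ = (190)⁴ = 1.303×10⁹ K⁴.
P = 1.0 × 5.67×10⁻⁸ × 38.93 × 1.303×10⁹.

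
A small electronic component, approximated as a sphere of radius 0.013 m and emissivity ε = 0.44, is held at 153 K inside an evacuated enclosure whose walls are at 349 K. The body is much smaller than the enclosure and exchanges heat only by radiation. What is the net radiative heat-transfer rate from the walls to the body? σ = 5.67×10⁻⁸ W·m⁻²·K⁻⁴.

P_net ≈ 0.757 W

For a small grey body in a large enclosure: P_net = εσA(T_body⁴ − T_wall⁴).
A = 4πr² = 0.002124 m²; T_body⁴ − T_wall⁴ = 5.480×10⁸ − 1.484×10¹⁰ = -1.429×10¹⁰ K⁴.
|P_net| = 0.44·5.67×10⁻⁸·0.002124·1.429×10¹⁰.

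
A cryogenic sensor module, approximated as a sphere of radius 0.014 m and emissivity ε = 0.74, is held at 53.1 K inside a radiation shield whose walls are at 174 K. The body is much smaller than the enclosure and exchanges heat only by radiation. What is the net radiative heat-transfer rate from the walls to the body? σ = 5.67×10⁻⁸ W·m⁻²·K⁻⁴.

For a small grey body in a large enclosure: P_net = εσA(T_body⁴ − T_wall⁴).
A = 4πr² = 0.002463 m²; T_body⁴ − T_wall⁴ = 7.950×10⁶ − 9.166×10⁸ = -9.087×10⁸ K⁴.
|P_net| = 0.74·5.67×10⁻⁸·0.002463·9.087×10⁸.

P_net ≈ 0.0939 W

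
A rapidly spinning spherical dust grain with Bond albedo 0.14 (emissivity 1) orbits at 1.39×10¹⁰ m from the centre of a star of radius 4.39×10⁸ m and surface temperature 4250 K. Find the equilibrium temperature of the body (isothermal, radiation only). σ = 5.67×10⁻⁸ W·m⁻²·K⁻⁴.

The star's surface emits σT_*⁴; at distance d the flux is S = σT_*⁴(R_*/d)².
S = 5.67×10⁻⁸·(4250)⁴·(4.39×10⁸/1.39×10¹⁰)² = 18450 W/m².
For an isothermal sphere T⁴ = (1−a)S/(4σ) = 6.997×10¹⁰ K⁴.

T ≈ 514 K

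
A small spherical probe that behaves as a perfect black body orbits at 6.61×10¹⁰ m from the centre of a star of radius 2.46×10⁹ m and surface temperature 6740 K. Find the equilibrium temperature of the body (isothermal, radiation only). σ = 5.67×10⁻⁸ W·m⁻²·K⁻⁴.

T ≈ 919 K

The star's surface emits σT_*⁴; at distance d the flux is S = σT_*⁴(R_*/d)².
S = 5.67×10⁻⁸·(6740)⁴·(2.46×10⁹/6.61×10¹⁰)² = 1.621×10⁵ W/m².
For an isothermal sphere T⁴ = (1−a)S/(4σ) = 7.146×10¹¹ K⁴.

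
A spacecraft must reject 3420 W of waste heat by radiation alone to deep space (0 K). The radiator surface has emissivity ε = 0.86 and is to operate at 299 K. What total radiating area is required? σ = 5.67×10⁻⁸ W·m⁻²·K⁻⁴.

P = εσA T⁴ ⇒ A = P/(εσT⁴).
T⁴ = 7.993×10⁹ K⁴.
A = 3420/(0.86 × 5.67×10⁻⁸ × 7.993×10⁹).

A ≈ 8.78 m²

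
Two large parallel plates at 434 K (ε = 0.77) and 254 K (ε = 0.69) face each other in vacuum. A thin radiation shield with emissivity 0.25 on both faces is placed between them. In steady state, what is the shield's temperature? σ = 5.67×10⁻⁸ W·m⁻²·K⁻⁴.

In steady state the net flux on the hot side equals that on the cold side.
σ(T₁⁴−T_s⁴)/D₁ = σ(T_s⁴−T₂⁴)/D₂, with D₁ = 1/ε₁+1/ε_s−1 = 4.299, D₂ = 1/ε_s+1/ε₂−1 = 4.449.
Solve for T_s⁴: T_s⁴ = (D₂·T₁⁴ + D₁·T₂⁴)/(D₁+D₂) = 2.009×10¹⁰ K⁴.

T_s ≈ 376 K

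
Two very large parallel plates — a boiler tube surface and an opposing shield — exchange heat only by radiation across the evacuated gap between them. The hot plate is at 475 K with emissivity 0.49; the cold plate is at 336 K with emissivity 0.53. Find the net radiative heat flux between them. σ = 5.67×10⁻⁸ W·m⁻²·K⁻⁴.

q ≈ 739 W/m²

For two infinite grey parallel plates, q = σ(T₁⁴ − T₂⁴)/(1/ε₁ + 1/ε₂ − 1).
T₁⁴ − T₂⁴ = 5.091×10¹⁰ − 1.275×10¹⁰ = 3.816×10¹⁰ K⁴.
1/ε₁ + 1/ε₂ − 1 = 2.041 + 1.887 − 1 = 2.928.
q = 5.67×10⁻⁸ × 3.816×10¹⁰ / 2.928.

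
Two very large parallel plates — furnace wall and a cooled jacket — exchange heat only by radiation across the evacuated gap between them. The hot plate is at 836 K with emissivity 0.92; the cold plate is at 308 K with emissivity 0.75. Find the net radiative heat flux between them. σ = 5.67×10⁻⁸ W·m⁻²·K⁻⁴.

For two infinite grey parallel plates, q = σ(T₁⁴ − T₂⁴)/(1/ε₁ + 1/ε₂ − 1).
T₁⁴ − T₂⁴ = 4.885×10¹¹ − 8.999×10⁹ = 4.795×10¹¹ K⁴.
1/ε₁ + 1/ε₂ − 1 = 1.087 + 1.333 − 1 = 1.420.
q = 5.67×10⁻⁸ × 4.795×10¹¹ / 1.420.

q ≈ 19100 W/m²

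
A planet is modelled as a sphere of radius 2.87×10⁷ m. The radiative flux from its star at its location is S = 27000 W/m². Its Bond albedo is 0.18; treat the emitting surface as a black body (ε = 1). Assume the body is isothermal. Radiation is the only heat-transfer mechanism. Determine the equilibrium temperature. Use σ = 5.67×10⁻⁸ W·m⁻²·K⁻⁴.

At equilibrium, absorbed power = emitted power.
Absorbing cross-section = πr² = 2.588×10¹⁵ m²; emitting surface = 4πr² = 1.035×10¹⁶ m² (ratio 4).
(1−a)S·A_cross = εσ·A_surf·T⁴  ⇒  T⁴ = (1−a)S/(4σ).
T⁴ = 0.820·27000/(4·5.67×10⁻⁸) = 9.762×10¹⁰ K⁴.
T = (9.762×10¹⁰)^(1/4).

T ≈ 559 K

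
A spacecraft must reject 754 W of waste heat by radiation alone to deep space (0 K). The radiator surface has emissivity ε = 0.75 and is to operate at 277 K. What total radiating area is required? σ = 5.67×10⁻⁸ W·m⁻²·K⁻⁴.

P = εσA T⁴ ⇒ A = P/(εσT⁴).
T⁴ = 5.887×10⁹ K⁴.
A = 754/(0.75 × 5.67×10⁻⁸ × 5.887×10⁹).

A ≈ 3.01 m²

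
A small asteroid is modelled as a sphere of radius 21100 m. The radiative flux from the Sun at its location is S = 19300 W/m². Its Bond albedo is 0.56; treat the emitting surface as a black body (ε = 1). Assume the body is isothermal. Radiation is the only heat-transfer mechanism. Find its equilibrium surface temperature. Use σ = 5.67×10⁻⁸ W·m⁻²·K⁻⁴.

At equilibrium, absorbed power = emitted power.
Absorbing cross-section = πr² = 1.399×10⁹ m²; emitting surface = 4πr² = 5.595×10⁹ m² (ratio 4).
(1−a)S·A_cross = εσ·A_surf·T⁴  ⇒  T⁴ = (1−a)S/(4σ).
T⁴ = 0.440·19300/(4·5.67×10⁻⁸) = 3.744×10¹⁰ K⁴.
T = (3.744×10¹⁰)^(1/4).

T ≈ 440 K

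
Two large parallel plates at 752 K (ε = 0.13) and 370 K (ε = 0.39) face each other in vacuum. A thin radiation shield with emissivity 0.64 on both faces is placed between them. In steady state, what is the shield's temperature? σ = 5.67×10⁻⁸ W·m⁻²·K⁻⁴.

T_s ≈ 564 K

In steady state the net flux on the hot side equals that on the cold side.
σ(T₁⁴−T_s⁴)/D₁ = σ(T_s⁴−T₂⁴)/D₂, with D₁ = 1/ε₁+1/ε_s−1 = 8.255, D₂ = 1/ε_s+1/ε₂−1 = 3.127.
Solve for T_s⁴: T_s⁴ = (D₂·T₁⁴ + D₁·T₂⁴)/(D₁+D₂) = 1.014×10¹¹ K⁴.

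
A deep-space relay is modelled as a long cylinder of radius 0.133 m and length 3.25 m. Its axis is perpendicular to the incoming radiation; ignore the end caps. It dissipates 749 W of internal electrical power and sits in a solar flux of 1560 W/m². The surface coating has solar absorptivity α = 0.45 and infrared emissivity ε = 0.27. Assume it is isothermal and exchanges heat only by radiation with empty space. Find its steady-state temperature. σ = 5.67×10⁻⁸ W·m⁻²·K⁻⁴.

T ≈ 425 K

At steady state, absorbed solar power + internal power = radiated power.
Absorbed: α·S·A_cross = 0.45·1560·0.8645 = 606.9 W (cross-section 2rL).
Total input = 606.9 + 749 = 1356 W.
Radiated: εσ·A_surf·T⁴ with A_surf = 2πrL = 2.716 m².
T⁴ = 1356/(0.27·5.67×10⁻⁸·2.716) = 3.261×10¹⁰ K⁴.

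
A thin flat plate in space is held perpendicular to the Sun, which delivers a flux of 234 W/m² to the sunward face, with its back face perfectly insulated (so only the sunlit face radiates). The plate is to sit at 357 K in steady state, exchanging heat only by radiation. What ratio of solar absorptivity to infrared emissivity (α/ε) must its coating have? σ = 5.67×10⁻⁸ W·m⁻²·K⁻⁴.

Balance: αS·A = εσ·1A·T⁴ ⇒ α/ε = σT⁴/S.
α/ε = 5.67×10⁻⁸·(357)⁴/234 = 5.67×10⁻⁸·1.624×10¹⁰/234.

α/ε ≈ 3.94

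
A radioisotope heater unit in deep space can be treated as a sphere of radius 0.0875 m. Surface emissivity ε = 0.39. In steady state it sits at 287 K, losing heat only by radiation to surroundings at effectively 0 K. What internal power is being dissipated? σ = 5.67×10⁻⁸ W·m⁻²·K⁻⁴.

Steady state: P = εσA T⁴.
A = 4πr² = 0.09621 m²; T⁴ = (287)⁴ = 6.785×10⁹ K⁴.
P = 0.39 × 5.67×10⁻⁸ × 0.09621 × 6.785×10⁹.

P ≈ 14.4 W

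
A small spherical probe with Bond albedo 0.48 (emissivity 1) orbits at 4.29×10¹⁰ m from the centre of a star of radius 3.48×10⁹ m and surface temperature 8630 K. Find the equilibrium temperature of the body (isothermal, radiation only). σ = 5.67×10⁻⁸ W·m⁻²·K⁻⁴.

The star's surface emits σT_*⁴; at distance d the flux is S = σT_*⁴(R_*/d)².
S = 5.67×10⁻⁸·(8630)⁴·(3.48×10⁹/4.29×10¹⁰)² = 2.070×10⁶ W/m².
For an isothermal sphere T⁴ = (1−a)S/(4σ) = 4.745×10¹² K⁴.

T ≈ 1480 K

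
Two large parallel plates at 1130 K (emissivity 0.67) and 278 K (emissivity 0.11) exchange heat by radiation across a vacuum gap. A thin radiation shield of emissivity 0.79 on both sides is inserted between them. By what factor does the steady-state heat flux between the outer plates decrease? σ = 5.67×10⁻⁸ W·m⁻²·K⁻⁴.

factor ≈ 1.16

Without shield: q₀ = σΔ(T⁴)/(1/ε₁+1/ε₂−1) with denominator 9.583.
With shield the two gaps are in series; the resistances add: (1/ε₁+1/ε_s−1)+(1/ε_s+1/ε₂−1) = 1.758+9.357 = 11.12.
Heat-flux ratio q₀/q = 11.12/9.583.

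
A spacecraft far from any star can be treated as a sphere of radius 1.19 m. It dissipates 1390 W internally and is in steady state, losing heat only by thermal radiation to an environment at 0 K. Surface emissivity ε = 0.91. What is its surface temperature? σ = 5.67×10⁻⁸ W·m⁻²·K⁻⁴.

T ≈ 197 K

Steady state: internal power = radiated power, P = εσA T⁴.
Radiating area A = 4πr² = 17.80 m².
T⁴ = P/(εσA) = 1390/(0.91·5.67×10⁻⁸·17.80) = 1.514×10⁹ K⁴.
T = (1.514×10⁹)^(1/4).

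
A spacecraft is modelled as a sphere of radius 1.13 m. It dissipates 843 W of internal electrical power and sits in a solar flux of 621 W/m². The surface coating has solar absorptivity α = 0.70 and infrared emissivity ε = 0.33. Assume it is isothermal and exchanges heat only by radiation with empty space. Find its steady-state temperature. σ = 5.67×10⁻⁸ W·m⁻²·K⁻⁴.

At steady state, absorbed solar power + internal power = radiated power.
Absorbed: α·S·A_cross = 0.70·621·4.011 = 1744 W (cross-section πr²).
Total input = 1744 + 843 = 2587 W.
Radiated: εσ·A_surf·T⁴ with A_surf = 4πr² = 16.05 m².
T⁴ = 2587/(0.33·5.67×10⁻⁸·16.05) = 8.616×10⁹ K⁴.

T ≈ 305 K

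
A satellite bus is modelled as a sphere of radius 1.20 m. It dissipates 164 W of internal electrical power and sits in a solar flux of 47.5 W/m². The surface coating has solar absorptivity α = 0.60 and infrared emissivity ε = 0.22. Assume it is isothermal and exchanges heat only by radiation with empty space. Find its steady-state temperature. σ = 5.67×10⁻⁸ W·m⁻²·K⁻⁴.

At steady state, absorbed solar power + internal power = radiated power.
Absorbed: α·S·A_cross = 0.60·47.5·4.524 = 128.9 W (cross-section πr²).
Total input = 128.9 + 164 = 292.9 W.
Radiated: εσ·A_surf·T⁴ with A_surf = 4πr² = 18.10 m².
T⁴ = 292.9/(0.22·5.67×10⁻⁸·18.10) = 1.298×10⁹ K⁴.

T ≈ 190 K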